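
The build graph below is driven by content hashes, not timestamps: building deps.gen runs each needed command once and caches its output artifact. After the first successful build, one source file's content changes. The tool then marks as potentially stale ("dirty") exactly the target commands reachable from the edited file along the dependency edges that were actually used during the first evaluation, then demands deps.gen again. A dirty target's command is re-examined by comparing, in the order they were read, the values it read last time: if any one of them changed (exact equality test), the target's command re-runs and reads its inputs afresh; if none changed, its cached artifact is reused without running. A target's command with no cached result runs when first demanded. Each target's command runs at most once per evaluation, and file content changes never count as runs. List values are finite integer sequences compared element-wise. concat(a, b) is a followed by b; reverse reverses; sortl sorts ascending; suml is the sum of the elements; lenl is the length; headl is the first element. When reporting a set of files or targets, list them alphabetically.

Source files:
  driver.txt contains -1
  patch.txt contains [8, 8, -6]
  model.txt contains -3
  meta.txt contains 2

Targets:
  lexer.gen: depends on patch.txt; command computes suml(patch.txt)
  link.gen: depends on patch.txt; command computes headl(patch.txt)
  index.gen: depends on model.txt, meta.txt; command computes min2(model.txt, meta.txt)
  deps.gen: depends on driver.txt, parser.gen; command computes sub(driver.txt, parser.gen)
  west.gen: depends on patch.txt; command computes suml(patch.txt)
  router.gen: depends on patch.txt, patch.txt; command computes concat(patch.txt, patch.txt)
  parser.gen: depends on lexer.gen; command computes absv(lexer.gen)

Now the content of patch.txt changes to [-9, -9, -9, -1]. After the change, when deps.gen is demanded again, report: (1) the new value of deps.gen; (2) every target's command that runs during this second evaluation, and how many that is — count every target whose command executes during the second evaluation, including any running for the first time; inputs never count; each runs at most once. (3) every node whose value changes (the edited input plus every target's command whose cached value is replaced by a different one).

deps.gen now evaluates to -29.
Run set: deps.gen, lexer.gen, parser.gen (3 run).
Changed values: deps.gen, lexer.gen, parser.gen, patch.txt.

Initial pass — values computed on the first demand:
  lexer.gen = suml([8, 8, -6]) = 10
  parser.gen = absv(10) = 10
  deps.gen = sub(-1, 10) = -11

Second demand — change propagation:
  lexer.gen: re-runs because patch.txt [8, 8, -6]->[-9, -9, -9, -1]; new result -28.
  parser.gen: re-runs because lexer.gen 10->-28; new result 28.
  deps.gen: re-runs because parser.gen 10->28; new result -29.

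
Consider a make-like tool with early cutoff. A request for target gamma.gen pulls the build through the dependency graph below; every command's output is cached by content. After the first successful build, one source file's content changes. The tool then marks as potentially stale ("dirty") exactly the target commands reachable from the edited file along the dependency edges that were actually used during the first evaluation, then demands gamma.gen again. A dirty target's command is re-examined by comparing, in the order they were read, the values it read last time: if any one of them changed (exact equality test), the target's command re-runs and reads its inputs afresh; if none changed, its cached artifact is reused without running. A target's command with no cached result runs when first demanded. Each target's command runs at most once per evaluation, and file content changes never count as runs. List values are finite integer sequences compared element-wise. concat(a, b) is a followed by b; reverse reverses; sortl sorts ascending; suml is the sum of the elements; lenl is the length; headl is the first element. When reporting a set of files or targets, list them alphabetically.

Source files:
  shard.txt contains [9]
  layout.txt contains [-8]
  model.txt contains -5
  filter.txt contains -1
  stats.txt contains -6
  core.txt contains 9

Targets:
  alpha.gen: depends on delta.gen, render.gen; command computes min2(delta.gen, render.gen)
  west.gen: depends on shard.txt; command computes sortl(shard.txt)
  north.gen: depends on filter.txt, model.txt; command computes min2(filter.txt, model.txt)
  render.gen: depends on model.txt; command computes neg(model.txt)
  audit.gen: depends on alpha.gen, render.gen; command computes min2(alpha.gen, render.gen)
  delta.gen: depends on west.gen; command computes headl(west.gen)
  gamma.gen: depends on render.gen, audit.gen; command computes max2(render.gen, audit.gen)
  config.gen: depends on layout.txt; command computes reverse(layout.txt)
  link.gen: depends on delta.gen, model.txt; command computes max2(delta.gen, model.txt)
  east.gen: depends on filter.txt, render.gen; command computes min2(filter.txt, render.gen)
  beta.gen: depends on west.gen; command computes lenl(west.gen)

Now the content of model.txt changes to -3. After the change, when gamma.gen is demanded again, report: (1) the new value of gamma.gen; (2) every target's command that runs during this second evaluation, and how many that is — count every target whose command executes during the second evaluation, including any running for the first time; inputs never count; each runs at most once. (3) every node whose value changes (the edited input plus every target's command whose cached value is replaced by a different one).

Demanding gamma.gen again yields 3.
4 target commands run: alpha.gen, audit.gen, gamma.gen, render.gen.
The nodes whose values change: alpha.gen, audit.gen, gamma.gen, model.txt, render.gen.

First demand of the output computes:
  render.gen = neg(-5) = 5
  west.gen = sortl([9]) = [9]
  delta.gen = headl([9]) = 9
  alpha.gen = min2(9, 5) = 5
  audit.gen = min2(5, 5) = 5
  gamma.gen = max2(5, 5) = 5

After the edit, cleaning proceeds:
  render.gen: a read changed (model.txt -5->-3) — executes, giving 3.
  alpha.gen: a read changed (render.gen 5->3) — executes, giving 3.
  audit.gen: a read changed (alpha.gen 5->3; render.gen 5->3) — executes, giving 3.
  gamma.gen: a read changed (render.gen 5->3; audit.gen 5->3) — executes, giving 3.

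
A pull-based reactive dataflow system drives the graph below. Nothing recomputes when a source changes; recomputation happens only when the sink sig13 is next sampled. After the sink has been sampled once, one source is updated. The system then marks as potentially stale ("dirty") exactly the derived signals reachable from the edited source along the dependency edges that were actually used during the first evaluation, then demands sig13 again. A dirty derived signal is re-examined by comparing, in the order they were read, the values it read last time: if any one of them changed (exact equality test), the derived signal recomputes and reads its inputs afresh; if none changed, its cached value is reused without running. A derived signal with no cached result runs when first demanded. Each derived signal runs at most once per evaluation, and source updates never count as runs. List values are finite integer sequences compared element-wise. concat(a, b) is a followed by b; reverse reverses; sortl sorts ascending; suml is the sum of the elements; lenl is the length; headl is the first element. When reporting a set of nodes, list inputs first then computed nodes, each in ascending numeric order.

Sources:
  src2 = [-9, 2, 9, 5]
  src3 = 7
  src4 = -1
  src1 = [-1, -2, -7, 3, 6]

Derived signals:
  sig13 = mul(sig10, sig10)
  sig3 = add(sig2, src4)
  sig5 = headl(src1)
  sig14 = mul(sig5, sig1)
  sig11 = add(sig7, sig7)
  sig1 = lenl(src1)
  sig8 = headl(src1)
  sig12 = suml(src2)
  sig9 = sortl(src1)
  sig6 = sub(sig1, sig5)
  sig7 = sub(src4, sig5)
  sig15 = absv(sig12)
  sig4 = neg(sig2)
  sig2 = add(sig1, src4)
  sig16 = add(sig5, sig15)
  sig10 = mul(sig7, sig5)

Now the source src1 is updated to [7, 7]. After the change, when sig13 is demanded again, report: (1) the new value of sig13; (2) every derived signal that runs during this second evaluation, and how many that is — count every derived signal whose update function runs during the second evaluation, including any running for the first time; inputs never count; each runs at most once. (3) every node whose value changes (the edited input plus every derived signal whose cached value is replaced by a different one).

New value of sig13: 3136.
Derived signals that run: sig5, sig7, sig10, sig13 — 4 in total.
Values that change: src1, sig5, sig7, sig10, sig13.

First evaluation (everything demanded from the output):
  sig5 = headl([-1, -2, -7, 3, 6]) = -1
  sig7 = sub(-1, -1) = 0
  sig10 = mul(0, -1) = 0
  sig13 = mul(0, 0) = 0

Propagation after the edit:
  sig5: runs — src1 [-1, -2, -7, 3, 6]->[7, 7]; result 7.
  sig7: runs — sig5 -1->7; result -8.
  sig10: runs — sig7 0->-8; sig5 -1->7; result -56.
  sig13: runs — sig10 0->-56; sig10 0->-56; result 3136.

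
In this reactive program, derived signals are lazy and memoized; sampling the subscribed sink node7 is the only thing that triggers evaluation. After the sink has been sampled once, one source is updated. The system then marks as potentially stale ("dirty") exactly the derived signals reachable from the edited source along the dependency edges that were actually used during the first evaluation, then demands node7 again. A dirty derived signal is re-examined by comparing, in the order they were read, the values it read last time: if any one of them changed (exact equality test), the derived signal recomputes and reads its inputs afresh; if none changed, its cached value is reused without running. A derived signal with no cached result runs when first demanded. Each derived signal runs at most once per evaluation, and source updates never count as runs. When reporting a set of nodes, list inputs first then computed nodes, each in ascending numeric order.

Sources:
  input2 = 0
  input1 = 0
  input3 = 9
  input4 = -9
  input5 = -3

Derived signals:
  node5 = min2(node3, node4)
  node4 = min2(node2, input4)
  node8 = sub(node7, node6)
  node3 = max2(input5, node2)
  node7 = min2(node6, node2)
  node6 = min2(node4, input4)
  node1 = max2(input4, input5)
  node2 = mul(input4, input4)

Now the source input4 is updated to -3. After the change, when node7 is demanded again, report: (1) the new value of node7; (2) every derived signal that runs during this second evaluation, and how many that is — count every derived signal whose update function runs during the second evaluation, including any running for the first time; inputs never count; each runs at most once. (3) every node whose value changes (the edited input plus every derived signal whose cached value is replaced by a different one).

First demand of the output computes:
  node2 = mul(-9, -9) = 81
  node4 = min2(81, -9) = -9
  node6 = min2(-9, -9) = -9
  node7 = min2(-9, 81) = -9

After the edit, cleaning proceeds:
  node2: a read changed (input4 -9->-3; input4 -9->-3) — executes, giving 9.
  node4: a read changed (node2 81->9; input4 -9->-3) — executes, giving -3.
  node6: a read changed (node4 -9->-3; input4 -9->-3) — executes, giving -3.
  node7: a read changed (node6 -9->-3; node2 81->9) — executes, giving -3.

Demanding node7 again yields -3.
4 derived signals run: node2, node4, node6, node7.
The nodes whose values change: input4, node2, node4, node6, node7.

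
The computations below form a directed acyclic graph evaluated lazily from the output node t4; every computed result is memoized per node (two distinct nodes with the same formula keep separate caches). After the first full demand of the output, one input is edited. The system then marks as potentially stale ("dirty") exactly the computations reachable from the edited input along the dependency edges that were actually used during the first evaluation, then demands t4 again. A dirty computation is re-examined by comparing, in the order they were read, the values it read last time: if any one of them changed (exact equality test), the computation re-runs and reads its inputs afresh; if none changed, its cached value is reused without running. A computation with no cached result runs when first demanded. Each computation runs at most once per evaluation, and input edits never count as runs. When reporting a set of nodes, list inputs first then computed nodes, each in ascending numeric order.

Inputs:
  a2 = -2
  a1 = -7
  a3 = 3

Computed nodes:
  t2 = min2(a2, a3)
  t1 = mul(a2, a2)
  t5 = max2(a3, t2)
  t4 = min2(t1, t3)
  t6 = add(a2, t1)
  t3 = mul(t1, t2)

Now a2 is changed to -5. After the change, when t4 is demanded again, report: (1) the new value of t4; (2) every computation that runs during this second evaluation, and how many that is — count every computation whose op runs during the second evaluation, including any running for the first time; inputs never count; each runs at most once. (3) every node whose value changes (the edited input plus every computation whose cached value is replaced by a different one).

First demand of the output computes:
  t1 = mul(-2, -2) = 4
  t2 = min2(-2, 3) = -2
  t3 = mul(4, -2) = -8
  t4 = min2(4, -8) = -8

After the edit, cleaning proceeds:
  t1: a read changed (a2 -2->-5; a2 -2->-5) — executes, giving 25.
  t2: a read changed (a2 -2->-5) — executes, giving -5.
  t3: a read changed (t1 4->25; t2 -2->-5) — executes, giving -125.
  t4: a read changed (t1 4->25; t3 -8->-125) — executes, giving -125.

Demanding t4 again yields -125.
4 computations run: t1, t2, t3, t4.
The nodes whose values change: a2, t1, t2, t3, t4.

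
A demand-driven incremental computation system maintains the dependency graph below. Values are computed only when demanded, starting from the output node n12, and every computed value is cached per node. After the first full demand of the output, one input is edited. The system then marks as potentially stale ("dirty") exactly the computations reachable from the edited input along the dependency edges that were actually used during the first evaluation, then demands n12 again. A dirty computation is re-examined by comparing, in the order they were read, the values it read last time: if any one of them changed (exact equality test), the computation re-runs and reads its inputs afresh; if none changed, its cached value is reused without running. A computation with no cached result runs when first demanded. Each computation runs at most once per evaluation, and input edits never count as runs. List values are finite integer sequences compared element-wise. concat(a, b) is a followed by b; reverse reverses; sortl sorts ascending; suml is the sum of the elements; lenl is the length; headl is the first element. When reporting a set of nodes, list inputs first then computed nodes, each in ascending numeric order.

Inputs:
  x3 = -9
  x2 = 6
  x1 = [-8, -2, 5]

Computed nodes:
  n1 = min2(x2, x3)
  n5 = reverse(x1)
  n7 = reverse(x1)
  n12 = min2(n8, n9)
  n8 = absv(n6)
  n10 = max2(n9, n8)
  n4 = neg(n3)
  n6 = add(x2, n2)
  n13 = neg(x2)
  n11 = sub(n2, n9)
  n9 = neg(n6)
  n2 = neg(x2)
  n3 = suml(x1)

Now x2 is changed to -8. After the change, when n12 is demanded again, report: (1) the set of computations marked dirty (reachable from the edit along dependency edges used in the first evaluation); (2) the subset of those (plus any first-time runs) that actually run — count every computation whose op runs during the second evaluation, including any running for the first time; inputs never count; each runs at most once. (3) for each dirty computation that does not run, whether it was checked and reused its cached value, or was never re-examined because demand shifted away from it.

Marked dirty: n2, n6, n8, n9, n12.
Computations that run: n2, n6 — 2 in total.
Checked but reused from cache: n8, n9, n12.
Key observation: the change is absorbed at n6 — it re-runs but produces the same value, and the output's value is unchanged.

First evaluation (everything demanded from the output):
  n2 = neg(6) = -6
  n6 = add(6, -6) = 0
  n8 = absv(0) = 0
  n9 = neg(0) = 0
  n12 = min2(0, 0) = 0

Propagation after the edit:
  n2: runs — x2 6->-8; result 8.
  n6: runs — x2 6->-8; n2 -6->8; result 0 (same value as before).
  n8: checked — values it read are unchanged (n6 unchanged); reused cached 0 without running.
  n9: checked — values it read are unchanged (n6 unchanged); reused cached 0 without running.
  n12: checked — values it read are unchanged (n8 unchanged, n9 unchanged); reused cached 0 without running.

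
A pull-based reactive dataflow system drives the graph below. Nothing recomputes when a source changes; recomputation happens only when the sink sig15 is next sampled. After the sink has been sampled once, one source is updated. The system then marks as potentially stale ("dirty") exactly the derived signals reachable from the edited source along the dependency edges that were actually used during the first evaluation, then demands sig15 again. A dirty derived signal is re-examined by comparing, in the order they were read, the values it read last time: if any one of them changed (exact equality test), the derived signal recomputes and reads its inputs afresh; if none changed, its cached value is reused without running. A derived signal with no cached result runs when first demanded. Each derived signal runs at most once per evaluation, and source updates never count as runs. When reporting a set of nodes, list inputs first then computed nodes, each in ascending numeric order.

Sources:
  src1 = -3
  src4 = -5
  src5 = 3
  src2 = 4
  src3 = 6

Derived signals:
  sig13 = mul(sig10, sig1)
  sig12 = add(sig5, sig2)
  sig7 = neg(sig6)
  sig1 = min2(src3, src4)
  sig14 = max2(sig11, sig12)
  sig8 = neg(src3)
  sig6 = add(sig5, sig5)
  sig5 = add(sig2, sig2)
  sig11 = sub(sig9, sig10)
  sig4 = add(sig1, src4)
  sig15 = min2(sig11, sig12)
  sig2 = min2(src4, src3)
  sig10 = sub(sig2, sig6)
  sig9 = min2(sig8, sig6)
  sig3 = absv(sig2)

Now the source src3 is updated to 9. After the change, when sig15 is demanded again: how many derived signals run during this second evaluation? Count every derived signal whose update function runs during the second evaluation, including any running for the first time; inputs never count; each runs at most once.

First evaluation (everything demanded from the output):
  sig2 = min2(-5, 6) = -5
  sig5 = add(-5, -5) = -10
  sig6 = add(-10, -10) = -20
  sig8 = neg(6) = -6
  sig9 = min2(-6, -20) = -20
  sig10 = sub(-5, -20) = 15
  sig11 = sub(-20, 15) = -35
  sig12 = add(-10, -5) = -15
  sig15 = min2(-35, -15) = -35

Propagation after the edit:
  sig2: runs — src3 6->9; result -5 (same value as before).
  sig5: checked — values it read are unchanged (sig2 unchanged, sig2 unchanged); reused cached -10 without running.
  sig6: checked — values it read are unchanged (sig5 unchanged, sig5 unchanged); reused cached -20 without running.
  sig8: runs — src3 6->9; result -9.
  sig9: runs — sig8 -6->-9; result -20 (same value as before).
  sig10: checked — values it read are unchanged (sig2 unchanged, sig6 unchanged); reused cached 15 without running.
  sig11: checked — values it read are unchanged (sig9 unchanged, sig10 unchanged); reused cached -35 without running.
  sig12: checked — values it read are unchanged (sig5 unchanged, sig2 unchanged); reused cached -15 without running.
  sig15: checked — values it read are unchanged (sig11 unchanged, sig12 unchanged); reused cached -35 without running.

Key observation: the cutoff stops propagation at sig5 — its inputs' values are unchanged, so it reuses its cache.

Derived signals that run: sig2, sig8, sig9 — 3 in total.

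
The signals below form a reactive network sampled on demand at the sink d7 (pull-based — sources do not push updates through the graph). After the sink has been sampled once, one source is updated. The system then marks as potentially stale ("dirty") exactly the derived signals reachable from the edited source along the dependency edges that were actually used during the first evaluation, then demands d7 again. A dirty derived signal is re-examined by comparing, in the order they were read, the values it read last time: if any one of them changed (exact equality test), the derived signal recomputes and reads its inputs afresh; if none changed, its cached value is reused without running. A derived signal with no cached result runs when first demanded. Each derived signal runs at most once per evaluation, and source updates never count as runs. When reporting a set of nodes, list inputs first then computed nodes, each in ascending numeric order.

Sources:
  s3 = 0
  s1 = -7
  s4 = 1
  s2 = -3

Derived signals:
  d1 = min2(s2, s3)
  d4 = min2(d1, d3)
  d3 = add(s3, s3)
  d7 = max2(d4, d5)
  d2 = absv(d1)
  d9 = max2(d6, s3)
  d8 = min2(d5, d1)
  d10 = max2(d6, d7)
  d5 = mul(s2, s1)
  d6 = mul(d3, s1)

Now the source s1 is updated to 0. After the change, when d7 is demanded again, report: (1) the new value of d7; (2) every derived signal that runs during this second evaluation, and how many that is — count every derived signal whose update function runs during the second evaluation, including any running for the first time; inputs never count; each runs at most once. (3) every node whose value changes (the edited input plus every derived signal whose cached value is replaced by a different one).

d7 now evaluates to 0.
Run set: d5, d7 (2 run).
Changed values: s1, d5, d7.

Initial pass — values computed on the first demand:
  d1 = min2(-3, 0) = -3
  d3 = add(0, 0) = 0
  d4 = min2(-3, 0) = -3
  d5 = mul(-3, -7) = 21
  d7 = max2(-3, 21) = 21

Second demand — change propagation:
  d5: re-runs because s1 -7->0; new result 0.
  d7: re-runs because d5 21->0; new result 0.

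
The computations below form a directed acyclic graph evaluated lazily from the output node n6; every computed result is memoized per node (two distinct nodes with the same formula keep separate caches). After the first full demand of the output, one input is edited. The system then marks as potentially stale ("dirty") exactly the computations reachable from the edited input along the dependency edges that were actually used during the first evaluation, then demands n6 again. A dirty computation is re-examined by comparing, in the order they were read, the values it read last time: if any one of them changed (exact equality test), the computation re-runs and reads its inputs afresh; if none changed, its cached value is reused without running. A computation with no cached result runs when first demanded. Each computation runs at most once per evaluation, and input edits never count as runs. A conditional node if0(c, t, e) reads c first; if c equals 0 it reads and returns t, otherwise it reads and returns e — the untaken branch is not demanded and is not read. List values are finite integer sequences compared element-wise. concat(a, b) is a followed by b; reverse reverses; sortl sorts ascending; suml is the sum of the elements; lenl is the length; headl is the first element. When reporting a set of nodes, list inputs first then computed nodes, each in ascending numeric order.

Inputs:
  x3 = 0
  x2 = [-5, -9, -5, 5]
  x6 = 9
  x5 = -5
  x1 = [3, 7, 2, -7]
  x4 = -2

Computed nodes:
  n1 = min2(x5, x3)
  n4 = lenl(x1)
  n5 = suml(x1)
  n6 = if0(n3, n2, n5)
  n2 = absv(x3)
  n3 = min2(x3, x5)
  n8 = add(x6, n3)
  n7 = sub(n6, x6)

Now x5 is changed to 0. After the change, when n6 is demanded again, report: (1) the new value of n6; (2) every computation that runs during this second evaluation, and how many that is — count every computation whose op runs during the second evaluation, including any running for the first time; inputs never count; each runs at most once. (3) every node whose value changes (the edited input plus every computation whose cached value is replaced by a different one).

Demanding n6 again yields 0.
3 computations run: n2, n3, n6.
The nodes whose values change: x5, n3, n6.
Note the branch switch — n2 had no cache and runs now for the first time.

First demand of the output computes:
  n3 = min2(0, -5) = -5
  n5 = suml([3, 7, 2, -7]) = 5
  n6 = if0(n3=-5 -> else branch n5) = 5

After the edit, cleaning proceeds:
  n2: had never run; runs now, result 0.
  n3: a read changed (x5 -5->0) — executes, giving 0.
  n6: a read changed (n3 -5->0) — executes, giving 0.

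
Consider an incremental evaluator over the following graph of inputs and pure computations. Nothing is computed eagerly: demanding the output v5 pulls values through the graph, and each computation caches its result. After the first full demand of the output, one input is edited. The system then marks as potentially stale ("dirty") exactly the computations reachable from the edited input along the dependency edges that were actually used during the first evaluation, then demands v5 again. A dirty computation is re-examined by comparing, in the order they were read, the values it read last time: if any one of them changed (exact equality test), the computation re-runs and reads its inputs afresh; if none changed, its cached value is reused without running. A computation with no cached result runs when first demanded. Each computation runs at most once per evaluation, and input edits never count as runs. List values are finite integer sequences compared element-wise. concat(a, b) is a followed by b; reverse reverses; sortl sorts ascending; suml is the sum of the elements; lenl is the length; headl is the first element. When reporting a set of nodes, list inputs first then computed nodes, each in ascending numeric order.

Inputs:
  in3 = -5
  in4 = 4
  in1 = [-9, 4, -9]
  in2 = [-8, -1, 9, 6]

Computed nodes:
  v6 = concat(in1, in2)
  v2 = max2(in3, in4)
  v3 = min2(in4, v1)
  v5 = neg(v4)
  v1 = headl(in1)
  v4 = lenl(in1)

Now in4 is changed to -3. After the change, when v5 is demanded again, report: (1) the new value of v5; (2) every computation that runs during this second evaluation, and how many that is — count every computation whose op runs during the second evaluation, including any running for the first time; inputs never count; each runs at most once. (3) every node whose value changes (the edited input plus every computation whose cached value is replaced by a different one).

v5 now evaluates to -3.
Run set: none (0 run).
Changed values: in4.
The important point: nothing the output needs ever reads in4, so the edit is invisible to it.

Initial pass — values computed on the first demand:
  v4 = lenl([-9, 4, -9]) = 3
  v5 = neg(3) = -3

Second demand — change propagation:
  no demanded computation ever read in4, so the edit dirties nothing and nothing runs.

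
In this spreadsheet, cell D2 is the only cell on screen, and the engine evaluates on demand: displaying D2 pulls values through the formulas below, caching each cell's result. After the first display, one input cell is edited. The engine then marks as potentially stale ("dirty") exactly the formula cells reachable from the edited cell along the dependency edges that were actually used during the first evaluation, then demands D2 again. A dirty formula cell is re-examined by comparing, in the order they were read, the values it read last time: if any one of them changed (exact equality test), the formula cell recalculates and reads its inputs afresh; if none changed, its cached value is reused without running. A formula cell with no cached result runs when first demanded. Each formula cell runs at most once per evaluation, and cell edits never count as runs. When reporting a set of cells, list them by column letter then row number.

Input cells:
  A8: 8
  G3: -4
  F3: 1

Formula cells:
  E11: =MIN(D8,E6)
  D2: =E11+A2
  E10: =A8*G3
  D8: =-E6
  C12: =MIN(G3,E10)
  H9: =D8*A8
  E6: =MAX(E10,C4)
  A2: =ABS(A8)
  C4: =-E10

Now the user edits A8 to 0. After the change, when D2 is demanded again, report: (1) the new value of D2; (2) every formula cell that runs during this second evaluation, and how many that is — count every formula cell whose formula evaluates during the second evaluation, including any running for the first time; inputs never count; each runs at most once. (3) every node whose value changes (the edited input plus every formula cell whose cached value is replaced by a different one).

Initial pass — values computed on the first demand:
  A2 = ABS(8) = 8
  E10 = 8 * -4 = -32
  C4 = -(-32) = 32
  E6 = MAX(-32, 32) = 32
  D8 = -(32) = -32
  E11 = MIN(-32, 32) = -32
  D2 = -32 + 8 = -24

Second demand — change propagation:
  A2: re-runs because A8 8->0; new result 0.
  E10: re-runs because A8 8->0; new result 0.
  C4: re-runs because E10 -32->0; new result 0.
  E6: re-runs because E10 -32->0; C4 32->0; new result 0.
  D8: re-runs because E6 32->0; new result 0.
  E11: re-runs because D8 -32->0; E6 32->0; new result 0.
  D2: re-runs because E11 -32->0; A2 8->0; new result 0.

D2 now evaluates to 0.
Run set: A2, C4, D2, D8, E6, E10, E11 (7 run).
Changed values: A2, A8, C4, D2, D8, E6, E10, E11.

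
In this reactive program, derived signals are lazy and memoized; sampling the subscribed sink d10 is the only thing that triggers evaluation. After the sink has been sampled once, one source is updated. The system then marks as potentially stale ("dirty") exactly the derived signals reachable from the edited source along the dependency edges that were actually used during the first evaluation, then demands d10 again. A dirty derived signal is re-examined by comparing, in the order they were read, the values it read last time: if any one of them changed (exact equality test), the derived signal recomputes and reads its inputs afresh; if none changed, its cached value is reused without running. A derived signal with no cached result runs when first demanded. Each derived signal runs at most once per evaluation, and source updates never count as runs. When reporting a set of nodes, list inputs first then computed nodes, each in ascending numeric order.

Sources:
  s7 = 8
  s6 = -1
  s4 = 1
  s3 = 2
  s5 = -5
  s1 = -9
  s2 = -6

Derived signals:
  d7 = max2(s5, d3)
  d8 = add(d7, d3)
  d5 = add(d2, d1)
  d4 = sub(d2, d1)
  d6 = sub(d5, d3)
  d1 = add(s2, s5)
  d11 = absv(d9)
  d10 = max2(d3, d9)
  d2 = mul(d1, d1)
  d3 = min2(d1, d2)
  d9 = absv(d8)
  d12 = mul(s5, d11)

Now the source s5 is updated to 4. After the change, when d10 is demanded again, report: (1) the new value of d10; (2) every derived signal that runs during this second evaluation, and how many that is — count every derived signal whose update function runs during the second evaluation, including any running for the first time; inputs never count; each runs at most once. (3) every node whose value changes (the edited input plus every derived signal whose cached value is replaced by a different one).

First demand of the output computes:
  d1 = add(-6, -5) = -11
  d2 = mul(-11, -11) = 121
  d3 = min2(-11, 121) = -11
  d7 = max2(-5, -11) = -5
  d8 = add(-5, -11) = -16
  d9 = absv(-16) = 16
  d10 = max2(-11, 16) = 16

After the edit, cleaning proceeds:
  d1: a read changed (s5 -5->4) — executes, giving -2.
  d2: a read changed (d1 -11->-2; d1 -11->-2) — executes, giving 4.
  d3: a read changed (d1 -11->-2; d2 121->4) — executes, giving -2.
  d7: a read changed (s5 -5->4; d3 -11->-2) — executes, giving 4.
  d8: a read changed (d7 -5->4; d3 -11->-2) — executes, giving 2.
  d9: a read changed (d8 -16->2) — executes, giving 2.
  d10: a read changed (d3 -11->-2; d9 16->2) — executes, giving 2.

Demanding d10 again yields 2.
7 derived signals run: d1, d2, d3, d7, d8, d9, d10.
The nodes whose values change: s5, d1, d2, d3, d7, d8, d9, d10.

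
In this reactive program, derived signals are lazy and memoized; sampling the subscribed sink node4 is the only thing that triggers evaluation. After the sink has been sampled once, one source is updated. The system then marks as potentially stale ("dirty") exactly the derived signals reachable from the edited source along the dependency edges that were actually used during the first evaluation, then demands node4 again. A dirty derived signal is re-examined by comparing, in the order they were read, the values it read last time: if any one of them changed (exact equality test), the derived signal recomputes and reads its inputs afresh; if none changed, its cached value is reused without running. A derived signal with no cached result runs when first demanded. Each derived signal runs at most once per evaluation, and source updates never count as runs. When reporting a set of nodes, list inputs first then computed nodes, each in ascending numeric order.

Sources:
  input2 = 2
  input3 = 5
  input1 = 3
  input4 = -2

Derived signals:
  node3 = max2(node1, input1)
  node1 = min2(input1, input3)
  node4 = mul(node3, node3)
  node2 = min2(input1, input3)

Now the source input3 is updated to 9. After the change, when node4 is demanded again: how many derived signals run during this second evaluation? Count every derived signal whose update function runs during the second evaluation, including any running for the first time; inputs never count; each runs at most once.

1 derived signals run: node1.
Note the absorption at node1: it re-runs yet its value is the same, leaving the output's value untouched.

First demand of the output computes:
  node1 = min2(3, 5) = 3
  node3 = max2(3, 3) = 3
  node4 = mul(3, 3) = 9

After the edit, cleaning proceeds:
  node1: a read changed (input3 5->9) — executes, giving 3 — identical to its old value.
  node3: dirty, but its reads are unchanged (node1 unchanged, input1 unchanged); cached 3 stands.
  node4: dirty, but its reads are unchanged (node3 unchanged, node3 unchanged); cached 9 stands.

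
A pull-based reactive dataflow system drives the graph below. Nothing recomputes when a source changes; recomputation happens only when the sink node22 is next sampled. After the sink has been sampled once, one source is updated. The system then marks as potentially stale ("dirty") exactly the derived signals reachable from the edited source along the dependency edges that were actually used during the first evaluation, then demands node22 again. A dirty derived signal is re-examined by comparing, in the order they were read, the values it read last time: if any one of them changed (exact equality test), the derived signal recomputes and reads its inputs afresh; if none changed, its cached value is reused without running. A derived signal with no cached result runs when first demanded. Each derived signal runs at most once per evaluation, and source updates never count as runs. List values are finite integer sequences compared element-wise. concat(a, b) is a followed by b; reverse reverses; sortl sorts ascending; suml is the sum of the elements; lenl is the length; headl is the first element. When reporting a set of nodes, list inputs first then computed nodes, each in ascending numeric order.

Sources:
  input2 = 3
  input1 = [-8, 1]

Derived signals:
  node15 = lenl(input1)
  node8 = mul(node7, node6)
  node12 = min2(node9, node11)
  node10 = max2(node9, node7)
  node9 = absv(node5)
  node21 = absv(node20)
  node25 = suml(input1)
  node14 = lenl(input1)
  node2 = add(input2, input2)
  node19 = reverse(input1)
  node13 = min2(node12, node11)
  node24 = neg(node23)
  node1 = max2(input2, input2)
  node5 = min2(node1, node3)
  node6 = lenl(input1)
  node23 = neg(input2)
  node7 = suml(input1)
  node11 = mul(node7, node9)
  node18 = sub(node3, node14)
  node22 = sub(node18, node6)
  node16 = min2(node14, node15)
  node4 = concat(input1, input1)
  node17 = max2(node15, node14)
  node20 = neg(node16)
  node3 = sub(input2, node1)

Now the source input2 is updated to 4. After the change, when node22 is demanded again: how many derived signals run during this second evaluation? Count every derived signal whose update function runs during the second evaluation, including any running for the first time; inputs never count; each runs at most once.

First evaluation (everything demanded from the output):
  node1 = max2(3, 3) = 3
  node3 = sub(3, 3) = 0
  node6 = lenl([-8, 1]) = 2
  node14 = lenl([-8, 1]) = 2
  node18 = sub(0, 2) = -2
  node22 = sub(-2, 2) = -4

Propagation after the edit:
  node1: runs — input2 3->4; input2 3->4; result 4.
  node3: runs — input2 3->4; node1 3->4; result 0 (same value as before).
  node18: checked — values it read are unchanged (node3 unchanged, node14 unchanged); reused cached -2 without running.
  node22: checked — values it read are unchanged (node18 unchanged, node6 unchanged); reused cached -4 without running.

Key observation: the change is absorbed at node3 — it re-runs but produces the same value, and the output's value is unchanged.

Derived signals that run: node1, node3 — 2 in total.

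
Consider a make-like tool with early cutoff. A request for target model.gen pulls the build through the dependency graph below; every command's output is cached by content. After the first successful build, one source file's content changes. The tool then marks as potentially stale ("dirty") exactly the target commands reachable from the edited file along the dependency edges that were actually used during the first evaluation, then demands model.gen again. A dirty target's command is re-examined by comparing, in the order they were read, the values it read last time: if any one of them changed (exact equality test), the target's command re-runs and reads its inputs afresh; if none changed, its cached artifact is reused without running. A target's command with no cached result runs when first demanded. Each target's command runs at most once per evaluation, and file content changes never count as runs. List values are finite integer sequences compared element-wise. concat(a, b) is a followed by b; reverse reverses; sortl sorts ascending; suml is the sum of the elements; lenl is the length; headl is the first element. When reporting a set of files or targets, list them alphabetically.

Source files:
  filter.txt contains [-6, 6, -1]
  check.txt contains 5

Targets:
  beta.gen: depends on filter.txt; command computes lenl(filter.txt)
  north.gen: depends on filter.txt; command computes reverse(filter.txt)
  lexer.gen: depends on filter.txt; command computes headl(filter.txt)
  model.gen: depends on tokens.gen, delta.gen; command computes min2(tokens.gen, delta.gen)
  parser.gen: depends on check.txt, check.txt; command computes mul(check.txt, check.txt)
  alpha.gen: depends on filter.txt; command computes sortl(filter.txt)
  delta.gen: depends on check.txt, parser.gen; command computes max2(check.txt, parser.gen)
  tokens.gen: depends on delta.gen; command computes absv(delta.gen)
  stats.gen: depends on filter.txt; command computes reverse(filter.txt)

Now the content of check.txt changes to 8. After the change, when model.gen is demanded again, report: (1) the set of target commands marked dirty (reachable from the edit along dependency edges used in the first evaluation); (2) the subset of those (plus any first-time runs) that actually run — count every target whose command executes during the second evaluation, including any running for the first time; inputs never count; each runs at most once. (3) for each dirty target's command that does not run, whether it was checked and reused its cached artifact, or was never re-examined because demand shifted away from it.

First demand of the output computes:
  parser.gen = mul(5, 5) = 25
  delta.gen = max2(5, 25) = 25
  tokens.gen = absv(25) = 25
  model.gen = min2(25, 25) = 25

After the edit, cleaning proceeds:
  parser.gen: a read changed (check.txt 5->8; check.txt 5->8) — executes, giving 64.
  delta.gen: a read changed (check.txt 5->8; parser.gen 25->64) — executes, giving 64.
  tokens.gen: a read changed (delta.gen 25->64) — executes, giving 64.
  model.gen: a read changed (tokens.gen 25->64; delta.gen 25->64) — executes, giving 64.

The edit dirties: delta.gen, model.gen, parser.gen, tokens.gen.
4 target commands run: delta.gen, model.gen, parser.gen, tokens.gen.
No dirty target's command escaped a run.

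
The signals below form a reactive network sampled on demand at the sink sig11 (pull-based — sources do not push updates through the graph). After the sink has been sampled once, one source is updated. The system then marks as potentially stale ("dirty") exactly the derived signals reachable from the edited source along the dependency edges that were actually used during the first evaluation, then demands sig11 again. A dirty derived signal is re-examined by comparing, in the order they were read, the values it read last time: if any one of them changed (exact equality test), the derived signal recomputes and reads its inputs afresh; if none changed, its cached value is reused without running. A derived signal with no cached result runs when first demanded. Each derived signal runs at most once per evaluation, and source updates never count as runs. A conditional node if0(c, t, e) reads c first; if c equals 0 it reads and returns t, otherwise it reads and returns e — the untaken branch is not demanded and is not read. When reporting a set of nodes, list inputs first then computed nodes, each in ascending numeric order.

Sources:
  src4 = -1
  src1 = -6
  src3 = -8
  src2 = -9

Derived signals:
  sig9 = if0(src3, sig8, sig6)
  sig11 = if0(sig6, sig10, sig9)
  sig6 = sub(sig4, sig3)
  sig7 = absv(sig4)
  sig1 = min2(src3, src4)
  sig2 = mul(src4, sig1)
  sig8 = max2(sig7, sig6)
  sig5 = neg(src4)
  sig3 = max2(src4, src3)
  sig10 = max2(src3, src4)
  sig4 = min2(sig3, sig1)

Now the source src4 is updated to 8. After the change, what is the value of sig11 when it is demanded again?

Initial pass — values computed on the first demand:
  sig1 = min2(-8, -1) = -8
  sig3 = max2(-1, -8) = -1
  sig4 = min2(-1, -8) = -8
  sig6 = sub(-8, -1) = -7
  sig9 = if0(src3=-8 -> else branch sig6) = -7
  sig11 = if0(sig6=-7 -> else branch sig9) = -7

Second demand — change propagation:
  sig1: re-runs because src4 -1->8; new result -8 (unchanged).
  sig3: re-runs because src4 -1->8; new result 8.
  sig4: re-runs because sig3 -1->8; new result -8 (unchanged).
  sig6: re-runs because sig3 -1->8; new result -16.
  sig9: re-runs because sig6 -7->-16; new result -16.
  sig11: re-runs because sig6 -7->-16; sig9 -7->-16; new result -16.

sig11 now evaluates to -16.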